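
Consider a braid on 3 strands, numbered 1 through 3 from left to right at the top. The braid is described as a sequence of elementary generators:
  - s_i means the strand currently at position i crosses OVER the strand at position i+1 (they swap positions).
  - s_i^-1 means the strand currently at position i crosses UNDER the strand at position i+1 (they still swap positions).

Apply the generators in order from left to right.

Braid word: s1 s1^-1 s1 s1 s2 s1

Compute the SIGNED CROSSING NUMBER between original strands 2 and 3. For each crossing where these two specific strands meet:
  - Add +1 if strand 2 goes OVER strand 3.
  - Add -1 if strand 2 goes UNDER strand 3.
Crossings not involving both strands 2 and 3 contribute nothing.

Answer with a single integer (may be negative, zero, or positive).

Answer: 1

Derivation:
Gen 1: crossing 1x2. Both 2&3? no. Sum: 0
Gen 2: crossing 2x1. Both 2&3? no. Sum: 0
Gen 3: crossing 1x2. Both 2&3? no. Sum: 0
Gen 4: crossing 2x1. Both 2&3? no. Sum: 0
Gen 5: 2 over 3. Both 2&3? yes. Contrib: +1. Sum: 1
Gen 6: crossing 1x3. Both 2&3? no. Sum: 1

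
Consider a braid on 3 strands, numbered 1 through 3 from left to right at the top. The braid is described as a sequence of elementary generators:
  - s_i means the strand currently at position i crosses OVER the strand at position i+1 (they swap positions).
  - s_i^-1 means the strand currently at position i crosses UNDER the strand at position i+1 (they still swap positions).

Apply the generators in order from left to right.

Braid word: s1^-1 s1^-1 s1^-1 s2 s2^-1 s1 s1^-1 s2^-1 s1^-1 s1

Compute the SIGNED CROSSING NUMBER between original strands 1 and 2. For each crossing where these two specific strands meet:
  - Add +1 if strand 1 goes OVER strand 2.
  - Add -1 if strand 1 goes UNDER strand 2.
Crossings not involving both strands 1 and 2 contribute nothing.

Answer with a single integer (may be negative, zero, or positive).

Gen 1: 1 under 2. Both 1&2? yes. Contrib: -1. Sum: -1
Gen 2: 2 under 1. Both 1&2? yes. Contrib: +1. Sum: 0
Gen 3: 1 under 2. Both 1&2? yes. Contrib: -1. Sum: -1
Gen 4: crossing 1x3. Both 1&2? no. Sum: -1
Gen 5: crossing 3x1. Both 1&2? no. Sum: -1
Gen 6: 2 over 1. Both 1&2? yes. Contrib: -1. Sum: -2
Gen 7: 1 under 2. Both 1&2? yes. Contrib: -1. Sum: -3
Gen 8: crossing 1x3. Both 1&2? no. Sum: -3
Gen 9: crossing 2x3. Both 1&2? no. Sum: -3
Gen 10: crossing 3x2. Both 1&2? no. Sum: -3

Answer: -3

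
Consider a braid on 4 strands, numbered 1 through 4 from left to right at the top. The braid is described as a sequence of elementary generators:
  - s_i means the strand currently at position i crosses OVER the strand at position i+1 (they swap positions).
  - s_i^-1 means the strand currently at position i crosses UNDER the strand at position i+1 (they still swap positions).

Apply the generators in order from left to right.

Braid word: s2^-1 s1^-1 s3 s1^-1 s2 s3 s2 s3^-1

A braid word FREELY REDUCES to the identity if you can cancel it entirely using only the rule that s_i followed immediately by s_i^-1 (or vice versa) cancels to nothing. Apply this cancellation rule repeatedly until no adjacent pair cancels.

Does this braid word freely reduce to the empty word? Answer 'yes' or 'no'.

Answer: no

Derivation:
Gen 1 (s2^-1): push. Stack: [s2^-1]
Gen 2 (s1^-1): push. Stack: [s2^-1 s1^-1]
Gen 3 (s3): push. Stack: [s2^-1 s1^-1 s3]
Gen 4 (s1^-1): push. Stack: [s2^-1 s1^-1 s3 s1^-1]
Gen 5 (s2): push. Stack: [s2^-1 s1^-1 s3 s1^-1 s2]
Gen 6 (s3): push. Stack: [s2^-1 s1^-1 s3 s1^-1 s2 s3]
Gen 7 (s2): push. Stack: [s2^-1 s1^-1 s3 s1^-1 s2 s3 s2]
Gen 8 (s3^-1): push. Stack: [s2^-1 s1^-1 s3 s1^-1 s2 s3 s2 s3^-1]
Reduced word: s2^-1 s1^-1 s3 s1^-1 s2 s3 s2 s3^-1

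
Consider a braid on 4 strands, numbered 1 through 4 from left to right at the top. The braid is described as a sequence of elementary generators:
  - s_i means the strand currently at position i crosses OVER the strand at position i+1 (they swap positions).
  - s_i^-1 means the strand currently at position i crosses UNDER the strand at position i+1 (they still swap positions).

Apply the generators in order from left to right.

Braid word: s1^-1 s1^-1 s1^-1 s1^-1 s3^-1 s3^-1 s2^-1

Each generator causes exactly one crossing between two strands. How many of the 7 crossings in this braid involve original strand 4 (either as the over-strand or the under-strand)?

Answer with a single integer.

Answer: 2

Derivation:
Gen 1: crossing 1x2. Involves strand 4? no. Count so far: 0
Gen 2: crossing 2x1. Involves strand 4? no. Count so far: 0
Gen 3: crossing 1x2. Involves strand 4? no. Count so far: 0
Gen 4: crossing 2x1. Involves strand 4? no. Count so far: 0
Gen 5: crossing 3x4. Involves strand 4? yes. Count so far: 1
Gen 6: crossing 4x3. Involves strand 4? yes. Count so far: 2
Gen 7: crossing 2x3. Involves strand 4? no. Count so far: 2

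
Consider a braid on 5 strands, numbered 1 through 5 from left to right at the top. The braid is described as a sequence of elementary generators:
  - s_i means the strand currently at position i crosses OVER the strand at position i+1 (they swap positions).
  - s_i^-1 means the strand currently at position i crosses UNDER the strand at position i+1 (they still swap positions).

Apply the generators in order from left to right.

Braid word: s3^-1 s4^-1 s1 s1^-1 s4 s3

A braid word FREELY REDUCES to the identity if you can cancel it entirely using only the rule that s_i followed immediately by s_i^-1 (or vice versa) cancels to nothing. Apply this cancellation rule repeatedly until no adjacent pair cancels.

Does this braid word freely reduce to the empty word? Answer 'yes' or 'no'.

Gen 1 (s3^-1): push. Stack: [s3^-1]
Gen 2 (s4^-1): push. Stack: [s3^-1 s4^-1]
Gen 3 (s1): push. Stack: [s3^-1 s4^-1 s1]
Gen 4 (s1^-1): cancels prior s1. Stack: [s3^-1 s4^-1]
Gen 5 (s4): cancels prior s4^-1. Stack: [s3^-1]
Gen 6 (s3): cancels prior s3^-1. Stack: []
Reduced word: (empty)

Answer: yes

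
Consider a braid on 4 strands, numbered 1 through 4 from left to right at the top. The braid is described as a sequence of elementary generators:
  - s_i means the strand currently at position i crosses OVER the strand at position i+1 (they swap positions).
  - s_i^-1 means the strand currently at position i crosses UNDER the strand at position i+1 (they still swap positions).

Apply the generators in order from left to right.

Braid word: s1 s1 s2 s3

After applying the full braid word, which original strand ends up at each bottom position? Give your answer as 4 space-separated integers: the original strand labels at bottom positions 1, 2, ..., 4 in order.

Answer: 1 3 4 2

Derivation:
Gen 1 (s1): strand 1 crosses over strand 2. Perm now: [2 1 3 4]
Gen 2 (s1): strand 2 crosses over strand 1. Perm now: [1 2 3 4]
Gen 3 (s2): strand 2 crosses over strand 3. Perm now: [1 3 2 4]
Gen 4 (s3): strand 2 crosses over strand 4. Perm now: [1 3 4 2]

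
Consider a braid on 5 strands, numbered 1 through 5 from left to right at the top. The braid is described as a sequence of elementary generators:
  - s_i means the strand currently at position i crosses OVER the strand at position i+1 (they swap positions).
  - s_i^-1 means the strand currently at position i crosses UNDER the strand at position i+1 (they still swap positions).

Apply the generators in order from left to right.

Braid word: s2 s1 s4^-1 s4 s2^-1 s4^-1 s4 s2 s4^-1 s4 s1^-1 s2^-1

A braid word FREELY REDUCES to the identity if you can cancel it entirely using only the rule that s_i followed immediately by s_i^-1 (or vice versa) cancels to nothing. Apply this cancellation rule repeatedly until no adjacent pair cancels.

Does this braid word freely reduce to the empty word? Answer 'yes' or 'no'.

Gen 1 (s2): push. Stack: [s2]
Gen 2 (s1): push. Stack: [s2 s1]
Gen 3 (s4^-1): push. Stack: [s2 s1 s4^-1]
Gen 4 (s4): cancels prior s4^-1. Stack: [s2 s1]
Gen 5 (s2^-1): push. Stack: [s2 s1 s2^-1]
Gen 6 (s4^-1): push. Stack: [s2 s1 s2^-1 s4^-1]
Gen 7 (s4): cancels prior s4^-1. Stack: [s2 s1 s2^-1]
Gen 8 (s2): cancels prior s2^-1. Stack: [s2 s1]
Gen 9 (s4^-1): push. Stack: [s2 s1 s4^-1]
Gen 10 (s4): cancels prior s4^-1. Stack: [s2 s1]
Gen 11 (s1^-1): cancels prior s1. Stack: [s2]
Gen 12 (s2^-1): cancels prior s2. Stack: []
Reduced word: (empty)

Answer: yes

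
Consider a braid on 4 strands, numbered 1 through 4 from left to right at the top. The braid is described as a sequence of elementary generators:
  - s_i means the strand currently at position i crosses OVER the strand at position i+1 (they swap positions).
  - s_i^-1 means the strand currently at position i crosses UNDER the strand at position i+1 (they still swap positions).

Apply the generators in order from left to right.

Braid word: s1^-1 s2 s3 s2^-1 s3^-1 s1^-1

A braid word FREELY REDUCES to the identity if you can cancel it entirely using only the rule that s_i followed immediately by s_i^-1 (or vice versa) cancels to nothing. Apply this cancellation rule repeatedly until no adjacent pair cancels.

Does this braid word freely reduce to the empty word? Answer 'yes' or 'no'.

Gen 1 (s1^-1): push. Stack: [s1^-1]
Gen 2 (s2): push. Stack: [s1^-1 s2]
Gen 3 (s3): push. Stack: [s1^-1 s2 s3]
Gen 4 (s2^-1): push. Stack: [s1^-1 s2 s3 s2^-1]
Gen 5 (s3^-1): push. Stack: [s1^-1 s2 s3 s2^-1 s3^-1]
Gen 6 (s1^-1): push. Stack: [s1^-1 s2 s3 s2^-1 s3^-1 s1^-1]
Reduced word: s1^-1 s2 s3 s2^-1 s3^-1 s1^-1

Answer: no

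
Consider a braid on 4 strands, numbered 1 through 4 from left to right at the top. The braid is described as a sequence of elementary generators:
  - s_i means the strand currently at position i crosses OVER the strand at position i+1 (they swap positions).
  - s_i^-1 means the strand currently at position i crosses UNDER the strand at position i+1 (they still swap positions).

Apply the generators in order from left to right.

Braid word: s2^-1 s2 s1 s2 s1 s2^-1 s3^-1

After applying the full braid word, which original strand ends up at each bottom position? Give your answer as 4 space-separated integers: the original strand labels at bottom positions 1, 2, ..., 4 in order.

Answer: 3 1 4 2

Derivation:
Gen 1 (s2^-1): strand 2 crosses under strand 3. Perm now: [1 3 2 4]
Gen 2 (s2): strand 3 crosses over strand 2. Perm now: [1 2 3 4]
Gen 3 (s1): strand 1 crosses over strand 2. Perm now: [2 1 3 4]
Gen 4 (s2): strand 1 crosses over strand 3. Perm now: [2 3 1 4]
Gen 5 (s1): strand 2 crosses over strand 3. Perm now: [3 2 1 4]
Gen 6 (s2^-1): strand 2 crosses under strand 1. Perm now: [3 1 2 4]
Gen 7 (s3^-1): strand 2 crosses under strand 4. Perm now: [3 1 4 2]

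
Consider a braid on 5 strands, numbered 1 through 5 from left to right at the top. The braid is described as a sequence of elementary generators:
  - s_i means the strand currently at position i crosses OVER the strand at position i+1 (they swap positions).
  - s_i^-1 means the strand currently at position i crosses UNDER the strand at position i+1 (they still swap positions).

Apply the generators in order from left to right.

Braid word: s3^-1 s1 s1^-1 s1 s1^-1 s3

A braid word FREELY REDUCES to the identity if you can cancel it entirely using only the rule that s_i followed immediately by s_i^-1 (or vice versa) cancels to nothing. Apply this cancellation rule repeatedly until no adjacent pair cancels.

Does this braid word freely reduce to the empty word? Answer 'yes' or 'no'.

Gen 1 (s3^-1): push. Stack: [s3^-1]
Gen 2 (s1): push. Stack: [s3^-1 s1]
Gen 3 (s1^-1): cancels prior s1. Stack: [s3^-1]
Gen 4 (s1): push. Stack: [s3^-1 s1]
Gen 5 (s1^-1): cancels prior s1. Stack: [s3^-1]
Gen 6 (s3): cancels prior s3^-1. Stack: []
Reduced word: (empty)

Answer: yes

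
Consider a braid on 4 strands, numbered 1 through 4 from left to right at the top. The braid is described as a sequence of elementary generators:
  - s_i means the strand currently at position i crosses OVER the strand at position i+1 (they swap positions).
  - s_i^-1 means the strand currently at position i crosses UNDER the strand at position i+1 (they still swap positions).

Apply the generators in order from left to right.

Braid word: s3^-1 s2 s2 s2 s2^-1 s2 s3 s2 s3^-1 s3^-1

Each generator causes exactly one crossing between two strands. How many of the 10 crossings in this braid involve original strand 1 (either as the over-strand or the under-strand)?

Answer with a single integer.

Gen 1: crossing 3x4. Involves strand 1? no. Count so far: 0
Gen 2: crossing 2x4. Involves strand 1? no. Count so far: 0
Gen 3: crossing 4x2. Involves strand 1? no. Count so far: 0
Gen 4: crossing 2x4. Involves strand 1? no. Count so far: 0
Gen 5: crossing 4x2. Involves strand 1? no. Count so far: 0
Gen 6: crossing 2x4. Involves strand 1? no. Count so far: 0
Gen 7: crossing 2x3. Involves strand 1? no. Count so far: 0
Gen 8: crossing 4x3. Involves strand 1? no. Count so far: 0
Gen 9: crossing 4x2. Involves strand 1? no. Count so far: 0
Gen 10: crossing 2x4. Involves strand 1? no. Count so far: 0

Answer: 0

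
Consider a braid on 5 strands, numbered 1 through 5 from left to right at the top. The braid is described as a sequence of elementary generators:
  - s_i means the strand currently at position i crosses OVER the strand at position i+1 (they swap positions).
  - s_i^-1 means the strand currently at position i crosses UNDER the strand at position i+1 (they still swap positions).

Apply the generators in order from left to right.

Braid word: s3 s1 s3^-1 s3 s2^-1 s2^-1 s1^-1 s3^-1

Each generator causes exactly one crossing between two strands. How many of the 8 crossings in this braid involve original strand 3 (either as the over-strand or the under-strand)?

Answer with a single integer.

Answer: 4

Derivation:
Gen 1: crossing 3x4. Involves strand 3? yes. Count so far: 1
Gen 2: crossing 1x2. Involves strand 3? no. Count so far: 1
Gen 3: crossing 4x3. Involves strand 3? yes. Count so far: 2
Gen 4: crossing 3x4. Involves strand 3? yes. Count so far: 3
Gen 5: crossing 1x4. Involves strand 3? no. Count so far: 3
Gen 6: crossing 4x1. Involves strand 3? no. Count so far: 3
Gen 7: crossing 2x1. Involves strand 3? no. Count so far: 3
Gen 8: crossing 4x3. Involves strand 3? yes. Count so far: 4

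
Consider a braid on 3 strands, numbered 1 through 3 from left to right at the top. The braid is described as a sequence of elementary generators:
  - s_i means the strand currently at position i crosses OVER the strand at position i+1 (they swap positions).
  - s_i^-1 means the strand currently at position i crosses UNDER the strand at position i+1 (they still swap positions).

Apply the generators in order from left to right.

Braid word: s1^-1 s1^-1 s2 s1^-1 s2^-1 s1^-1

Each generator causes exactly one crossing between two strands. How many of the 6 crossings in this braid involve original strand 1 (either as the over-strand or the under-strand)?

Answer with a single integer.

Gen 1: crossing 1x2. Involves strand 1? yes. Count so far: 1
Gen 2: crossing 2x1. Involves strand 1? yes. Count so far: 2
Gen 3: crossing 2x3. Involves strand 1? no. Count so far: 2
Gen 4: crossing 1x3. Involves strand 1? yes. Count so far: 3
Gen 5: crossing 1x2. Involves strand 1? yes. Count so far: 4
Gen 6: crossing 3x2. Involves strand 1? no. Count so far: 4

Answer: 4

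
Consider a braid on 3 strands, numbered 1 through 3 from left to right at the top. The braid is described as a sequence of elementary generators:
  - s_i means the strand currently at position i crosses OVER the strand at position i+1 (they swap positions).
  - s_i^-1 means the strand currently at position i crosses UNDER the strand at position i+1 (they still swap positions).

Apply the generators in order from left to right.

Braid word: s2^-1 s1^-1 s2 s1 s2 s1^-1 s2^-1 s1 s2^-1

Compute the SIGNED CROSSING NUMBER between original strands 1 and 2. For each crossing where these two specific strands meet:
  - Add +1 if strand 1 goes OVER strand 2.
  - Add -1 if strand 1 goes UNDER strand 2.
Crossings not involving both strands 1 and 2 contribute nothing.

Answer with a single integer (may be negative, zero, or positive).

Gen 1: crossing 2x3. Both 1&2? no. Sum: 0
Gen 2: crossing 1x3. Both 1&2? no. Sum: 0
Gen 3: 1 over 2. Both 1&2? yes. Contrib: +1. Sum: 1
Gen 4: crossing 3x2. Both 1&2? no. Sum: 1
Gen 5: crossing 3x1. Both 1&2? no. Sum: 1
Gen 6: 2 under 1. Both 1&2? yes. Contrib: +1. Sum: 2
Gen 7: crossing 2x3. Both 1&2? no. Sum: 2
Gen 8: crossing 1x3. Both 1&2? no. Sum: 2
Gen 9: 1 under 2. Both 1&2? yes. Contrib: -1. Sum: 1

Answer: 1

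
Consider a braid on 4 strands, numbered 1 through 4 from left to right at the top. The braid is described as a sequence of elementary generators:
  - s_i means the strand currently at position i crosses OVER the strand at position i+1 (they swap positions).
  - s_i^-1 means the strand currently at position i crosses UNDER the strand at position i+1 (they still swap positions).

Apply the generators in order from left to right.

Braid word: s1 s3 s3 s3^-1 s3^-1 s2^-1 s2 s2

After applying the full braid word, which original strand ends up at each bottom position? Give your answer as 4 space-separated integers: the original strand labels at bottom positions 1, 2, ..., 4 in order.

Gen 1 (s1): strand 1 crosses over strand 2. Perm now: [2 1 3 4]
Gen 2 (s3): strand 3 crosses over strand 4. Perm now: [2 1 4 3]
Gen 3 (s3): strand 4 crosses over strand 3. Perm now: [2 1 3 4]
Gen 4 (s3^-1): strand 3 crosses under strand 4. Perm now: [2 1 4 3]
Gen 5 (s3^-1): strand 4 crosses under strand 3. Perm now: [2 1 3 4]
Gen 6 (s2^-1): strand 1 crosses under strand 3. Perm now: [2 3 1 4]
Gen 7 (s2): strand 3 crosses over strand 1. Perm now: [2 1 3 4]
Gen 8 (s2): strand 1 crosses over strand 3. Perm now: [2 3 1 4]

Answer: 2 3 1 4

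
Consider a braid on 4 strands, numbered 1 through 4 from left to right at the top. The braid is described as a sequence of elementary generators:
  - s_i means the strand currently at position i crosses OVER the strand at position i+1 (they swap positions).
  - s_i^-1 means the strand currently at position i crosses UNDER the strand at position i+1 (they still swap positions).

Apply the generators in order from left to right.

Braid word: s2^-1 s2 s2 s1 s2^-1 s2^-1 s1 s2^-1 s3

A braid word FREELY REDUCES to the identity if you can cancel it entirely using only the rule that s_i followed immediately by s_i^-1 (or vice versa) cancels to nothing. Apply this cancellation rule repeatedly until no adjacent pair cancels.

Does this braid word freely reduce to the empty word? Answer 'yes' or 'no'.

Gen 1 (s2^-1): push. Stack: [s2^-1]
Gen 2 (s2): cancels prior s2^-1. Stack: []
Gen 3 (s2): push. Stack: [s2]
Gen 4 (s1): push. Stack: [s2 s1]
Gen 5 (s2^-1): push. Stack: [s2 s1 s2^-1]
Gen 6 (s2^-1): push. Stack: [s2 s1 s2^-1 s2^-1]
Gen 7 (s1): push. Stack: [s2 s1 s2^-1 s2^-1 s1]
Gen 8 (s2^-1): push. Stack: [s2 s1 s2^-1 s2^-1 s1 s2^-1]
Gen 9 (s3): push. Stack: [s2 s1 s2^-1 s2^-1 s1 s2^-1 s3]
Reduced word: s2 s1 s2^-1 s2^-1 s1 s2^-1 s3

Answer: no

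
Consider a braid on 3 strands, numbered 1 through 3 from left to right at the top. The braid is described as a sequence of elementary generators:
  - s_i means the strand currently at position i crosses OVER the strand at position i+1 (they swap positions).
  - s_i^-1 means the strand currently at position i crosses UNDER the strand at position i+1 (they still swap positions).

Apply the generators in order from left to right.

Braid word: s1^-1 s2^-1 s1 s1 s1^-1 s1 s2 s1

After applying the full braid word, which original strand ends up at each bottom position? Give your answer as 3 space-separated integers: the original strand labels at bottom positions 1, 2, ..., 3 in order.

Answer: 1 2 3

Derivation:
Gen 1 (s1^-1): strand 1 crosses under strand 2. Perm now: [2 1 3]
Gen 2 (s2^-1): strand 1 crosses under strand 3. Perm now: [2 3 1]
Gen 3 (s1): strand 2 crosses over strand 3. Perm now: [3 2 1]
Gen 4 (s1): strand 3 crosses over strand 2. Perm now: [2 3 1]
Gen 5 (s1^-1): strand 2 crosses under strand 3. Perm now: [3 2 1]
Gen 6 (s1): strand 3 crosses over strand 2. Perm now: [2 3 1]
Gen 7 (s2): strand 3 crosses over strand 1. Perm now: [2 1 3]
Gen 8 (s1): strand 2 crosses over strand 1. Perm now: [1 2 3]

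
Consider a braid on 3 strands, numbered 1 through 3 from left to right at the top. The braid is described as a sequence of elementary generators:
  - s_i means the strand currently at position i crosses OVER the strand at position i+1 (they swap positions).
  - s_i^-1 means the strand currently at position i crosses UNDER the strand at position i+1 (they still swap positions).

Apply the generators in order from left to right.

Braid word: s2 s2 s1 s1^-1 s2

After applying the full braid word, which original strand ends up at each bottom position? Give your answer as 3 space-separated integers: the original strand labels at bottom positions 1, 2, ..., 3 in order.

Gen 1 (s2): strand 2 crosses over strand 3. Perm now: [1 3 2]
Gen 2 (s2): strand 3 crosses over strand 2. Perm now: [1 2 3]
Gen 3 (s1): strand 1 crosses over strand 2. Perm now: [2 1 3]
Gen 4 (s1^-1): strand 2 crosses under strand 1. Perm now: [1 2 3]
Gen 5 (s2): strand 2 crosses over strand 3. Perm now: [1 3 2]

Answer: 1 3 2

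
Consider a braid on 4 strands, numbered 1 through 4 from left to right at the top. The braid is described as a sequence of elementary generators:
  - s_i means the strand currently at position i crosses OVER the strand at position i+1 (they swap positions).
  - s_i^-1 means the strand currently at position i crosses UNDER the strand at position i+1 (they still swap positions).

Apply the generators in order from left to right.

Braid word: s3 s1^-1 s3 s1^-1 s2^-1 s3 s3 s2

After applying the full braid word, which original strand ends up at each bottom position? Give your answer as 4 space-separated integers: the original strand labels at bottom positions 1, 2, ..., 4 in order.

Answer: 1 2 3 4

Derivation:
Gen 1 (s3): strand 3 crosses over strand 4. Perm now: [1 2 4 3]
Gen 2 (s1^-1): strand 1 crosses under strand 2. Perm now: [2 1 4 3]
Gen 3 (s3): strand 4 crosses over strand 3. Perm now: [2 1 3 4]
Gen 4 (s1^-1): strand 2 crosses under strand 1. Perm now: [1 2 3 4]
Gen 5 (s2^-1): strand 2 crosses under strand 3. Perm now: [1 3 2 4]
Gen 6 (s3): strand 2 crosses over strand 4. Perm now: [1 3 4 2]
Gen 7 (s3): strand 4 crosses over strand 2. Perm now: [1 3 2 4]
Gen 8 (s2): strand 3 crosses over strand 2. Perm now: [1 2 3 4]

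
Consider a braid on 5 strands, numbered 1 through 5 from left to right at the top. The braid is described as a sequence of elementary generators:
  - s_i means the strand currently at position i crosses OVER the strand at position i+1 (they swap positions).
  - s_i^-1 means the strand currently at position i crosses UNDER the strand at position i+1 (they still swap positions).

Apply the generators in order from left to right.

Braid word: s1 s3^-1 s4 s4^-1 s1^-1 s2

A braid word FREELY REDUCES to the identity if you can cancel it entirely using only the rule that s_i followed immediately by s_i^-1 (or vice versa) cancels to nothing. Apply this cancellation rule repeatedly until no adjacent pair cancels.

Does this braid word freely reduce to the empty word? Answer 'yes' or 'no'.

Gen 1 (s1): push. Stack: [s1]
Gen 2 (s3^-1): push. Stack: [s1 s3^-1]
Gen 3 (s4): push. Stack: [s1 s3^-1 s4]
Gen 4 (s4^-1): cancels prior s4. Stack: [s1 s3^-1]
Gen 5 (s1^-1): push. Stack: [s1 s3^-1 s1^-1]
Gen 6 (s2): push. Stack: [s1 s3^-1 s1^-1 s2]
Reduced word: s1 s3^-1 s1^-1 s2

Answer: no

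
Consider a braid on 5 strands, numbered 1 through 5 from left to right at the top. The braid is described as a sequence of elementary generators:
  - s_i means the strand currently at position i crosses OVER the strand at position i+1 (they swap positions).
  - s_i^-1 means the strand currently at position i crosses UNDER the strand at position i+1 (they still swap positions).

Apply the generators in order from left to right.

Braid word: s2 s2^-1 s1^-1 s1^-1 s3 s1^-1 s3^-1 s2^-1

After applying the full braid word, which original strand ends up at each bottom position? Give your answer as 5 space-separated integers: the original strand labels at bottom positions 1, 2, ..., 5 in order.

Answer: 2 3 1 4 5

Derivation:
Gen 1 (s2): strand 2 crosses over strand 3. Perm now: [1 3 2 4 5]
Gen 2 (s2^-1): strand 3 crosses under strand 2. Perm now: [1 2 3 4 5]
Gen 3 (s1^-1): strand 1 crosses under strand 2. Perm now: [2 1 3 4 5]
Gen 4 (s1^-1): strand 2 crosses under strand 1. Perm now: [1 2 3 4 5]
Gen 5 (s3): strand 3 crosses over strand 4. Perm now: [1 2 4 3 5]
Gen 6 (s1^-1): strand 1 crosses under strand 2. Perm now: [2 1 4 3 5]
Gen 7 (s3^-1): strand 4 crosses under strand 3. Perm now: [2 1 3 4 5]
Gen 8 (s2^-1): strand 1 crosses under strand 3. Perm now: [2 3 1 4 5]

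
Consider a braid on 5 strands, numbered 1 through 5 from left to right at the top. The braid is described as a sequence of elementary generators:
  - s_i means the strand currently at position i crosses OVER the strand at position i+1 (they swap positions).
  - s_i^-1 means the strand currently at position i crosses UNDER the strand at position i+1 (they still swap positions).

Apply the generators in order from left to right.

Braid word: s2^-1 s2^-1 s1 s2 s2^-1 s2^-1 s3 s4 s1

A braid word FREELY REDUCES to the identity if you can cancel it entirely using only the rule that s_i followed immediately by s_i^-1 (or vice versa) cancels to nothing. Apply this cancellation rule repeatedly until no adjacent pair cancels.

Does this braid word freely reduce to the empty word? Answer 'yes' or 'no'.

Gen 1 (s2^-1): push. Stack: [s2^-1]
Gen 2 (s2^-1): push. Stack: [s2^-1 s2^-1]
Gen 3 (s1): push. Stack: [s2^-1 s2^-1 s1]
Gen 4 (s2): push. Stack: [s2^-1 s2^-1 s1 s2]
Gen 5 (s2^-1): cancels prior s2. Stack: [s2^-1 s2^-1 s1]
Gen 6 (s2^-1): push. Stack: [s2^-1 s2^-1 s1 s2^-1]
Gen 7 (s3): push. Stack: [s2^-1 s2^-1 s1 s2^-1 s3]
Gen 8 (s4): push. Stack: [s2^-1 s2^-1 s1 s2^-1 s3 s4]
Gen 9 (s1): push. Stack: [s2^-1 s2^-1 s1 s2^-1 s3 s4 s1]
Reduced word: s2^-1 s2^-1 s1 s2^-1 s3 s4 s1

Answer: no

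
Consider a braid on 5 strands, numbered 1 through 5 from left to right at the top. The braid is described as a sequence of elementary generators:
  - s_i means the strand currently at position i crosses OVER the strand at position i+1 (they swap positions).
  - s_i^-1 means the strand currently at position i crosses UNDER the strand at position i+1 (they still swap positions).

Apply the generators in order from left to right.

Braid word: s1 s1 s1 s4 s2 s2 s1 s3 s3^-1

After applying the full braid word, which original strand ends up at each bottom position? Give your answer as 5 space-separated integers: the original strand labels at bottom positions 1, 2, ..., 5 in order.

Gen 1 (s1): strand 1 crosses over strand 2. Perm now: [2 1 3 4 5]
Gen 2 (s1): strand 2 crosses over strand 1. Perm now: [1 2 3 4 5]
Gen 3 (s1): strand 1 crosses over strand 2. Perm now: [2 1 3 4 5]
Gen 4 (s4): strand 4 crosses over strand 5. Perm now: [2 1 3 5 4]
Gen 5 (s2): strand 1 crosses over strand 3. Perm now: [2 3 1 5 4]
Gen 6 (s2): strand 3 crosses over strand 1. Perm now: [2 1 3 5 4]
Gen 7 (s1): strand 2 crosses over strand 1. Perm now: [1 2 3 5 4]
Gen 8 (s3): strand 3 crosses over strand 5. Perm now: [1 2 5 3 4]
Gen 9 (s3^-1): strand 5 crosses under strand 3. Perm now: [1 2 3 5 4]

Answer: 1 2 3 5 4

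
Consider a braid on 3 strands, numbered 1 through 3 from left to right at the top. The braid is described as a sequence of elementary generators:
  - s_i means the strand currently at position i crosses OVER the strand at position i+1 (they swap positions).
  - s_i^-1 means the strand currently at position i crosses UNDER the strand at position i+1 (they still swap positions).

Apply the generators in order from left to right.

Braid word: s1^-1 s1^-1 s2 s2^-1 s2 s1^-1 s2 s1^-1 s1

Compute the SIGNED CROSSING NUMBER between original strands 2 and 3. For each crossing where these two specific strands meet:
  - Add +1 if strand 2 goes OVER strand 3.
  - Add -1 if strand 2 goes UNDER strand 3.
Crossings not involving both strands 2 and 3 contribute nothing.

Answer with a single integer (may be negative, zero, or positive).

Gen 1: crossing 1x2. Both 2&3? no. Sum: 0
Gen 2: crossing 2x1. Both 2&3? no. Sum: 0
Gen 3: 2 over 3. Both 2&3? yes. Contrib: +1. Sum: 1
Gen 4: 3 under 2. Both 2&3? yes. Contrib: +1. Sum: 2
Gen 5: 2 over 3. Both 2&3? yes. Contrib: +1. Sum: 3
Gen 6: crossing 1x3. Both 2&3? no. Sum: 3
Gen 7: crossing 1x2. Both 2&3? no. Sum: 3
Gen 8: 3 under 2. Both 2&3? yes. Contrib: +1. Sum: 4
Gen 9: 2 over 3. Both 2&3? yes. Contrib: +1. Sum: 5

Answer: 5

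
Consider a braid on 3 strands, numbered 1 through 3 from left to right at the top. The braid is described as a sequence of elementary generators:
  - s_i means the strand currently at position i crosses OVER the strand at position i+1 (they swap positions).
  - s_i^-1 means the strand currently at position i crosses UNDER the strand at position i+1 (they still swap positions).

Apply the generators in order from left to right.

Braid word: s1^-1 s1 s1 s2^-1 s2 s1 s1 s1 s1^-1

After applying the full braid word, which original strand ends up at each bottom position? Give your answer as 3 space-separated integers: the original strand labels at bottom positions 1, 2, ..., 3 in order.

Gen 1 (s1^-1): strand 1 crosses under strand 2. Perm now: [2 1 3]
Gen 2 (s1): strand 2 crosses over strand 1. Perm now: [1 2 3]
Gen 3 (s1): strand 1 crosses over strand 2. Perm now: [2 1 3]
Gen 4 (s2^-1): strand 1 crosses under strand 3. Perm now: [2 3 1]
Gen 5 (s2): strand 3 crosses over strand 1. Perm now: [2 1 3]
Gen 6 (s1): strand 2 crosses over strand 1. Perm now: [1 2 3]
Gen 7 (s1): strand 1 crosses over strand 2. Perm now: [2 1 3]
Gen 8 (s1): strand 2 crosses over strand 1. Perm now: [1 2 3]
Gen 9 (s1^-1): strand 1 crosses under strand 2. Perm now: [2 1 3]

Answer: 2 1 3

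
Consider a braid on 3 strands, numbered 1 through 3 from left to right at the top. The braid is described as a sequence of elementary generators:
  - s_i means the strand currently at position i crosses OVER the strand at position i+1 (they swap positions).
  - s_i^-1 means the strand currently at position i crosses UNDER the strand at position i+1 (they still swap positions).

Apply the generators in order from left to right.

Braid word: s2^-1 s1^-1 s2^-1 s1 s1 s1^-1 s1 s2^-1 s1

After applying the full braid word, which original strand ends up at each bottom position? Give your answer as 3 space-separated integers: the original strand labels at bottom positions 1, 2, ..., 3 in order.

Gen 1 (s2^-1): strand 2 crosses under strand 3. Perm now: [1 3 2]
Gen 2 (s1^-1): strand 1 crosses under strand 3. Perm now: [3 1 2]
Gen 3 (s2^-1): strand 1 crosses under strand 2. Perm now: [3 2 1]
Gen 4 (s1): strand 3 crosses over strand 2. Perm now: [2 3 1]
Gen 5 (s1): strand 2 crosses over strand 3. Perm now: [3 2 1]
Gen 6 (s1^-1): strand 3 crosses under strand 2. Perm now: [2 3 1]
Gen 7 (s1): strand 2 crosses over strand 3. Perm now: [3 2 1]
Gen 8 (s2^-1): strand 2 crosses under strand 1. Perm now: [3 1 2]
Gen 9 (s1): strand 3 crosses over strand 1. Perm now: [1 3 2]

Answer: 1 3 2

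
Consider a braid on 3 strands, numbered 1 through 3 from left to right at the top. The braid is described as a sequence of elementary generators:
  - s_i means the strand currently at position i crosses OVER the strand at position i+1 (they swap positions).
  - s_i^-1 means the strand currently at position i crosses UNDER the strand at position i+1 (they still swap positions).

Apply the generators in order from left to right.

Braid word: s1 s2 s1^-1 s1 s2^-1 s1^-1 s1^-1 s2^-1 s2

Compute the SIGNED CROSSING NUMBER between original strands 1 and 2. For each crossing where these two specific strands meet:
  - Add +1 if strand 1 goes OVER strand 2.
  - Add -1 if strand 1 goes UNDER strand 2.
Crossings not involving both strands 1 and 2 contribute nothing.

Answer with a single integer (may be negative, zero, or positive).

Gen 1: 1 over 2. Both 1&2? yes. Contrib: +1. Sum: 1
Gen 2: crossing 1x3. Both 1&2? no. Sum: 1
Gen 3: crossing 2x3. Both 1&2? no. Sum: 1
Gen 4: crossing 3x2. Both 1&2? no. Sum: 1
Gen 5: crossing 3x1. Both 1&2? no. Sum: 1
Gen 6: 2 under 1. Both 1&2? yes. Contrib: +1. Sum: 2
Gen 7: 1 under 2. Both 1&2? yes. Contrib: -1. Sum: 1
Gen 8: crossing 1x3. Both 1&2? no. Sum: 1
Gen 9: crossing 3x1. Both 1&2? no. Sum: 1

Answer: 1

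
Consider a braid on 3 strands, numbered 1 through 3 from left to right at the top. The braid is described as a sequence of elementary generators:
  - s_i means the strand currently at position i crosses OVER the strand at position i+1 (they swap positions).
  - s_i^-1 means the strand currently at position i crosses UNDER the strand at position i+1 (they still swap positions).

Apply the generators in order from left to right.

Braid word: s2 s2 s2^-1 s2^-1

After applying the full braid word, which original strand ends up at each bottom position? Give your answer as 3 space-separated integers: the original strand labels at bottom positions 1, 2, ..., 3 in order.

Gen 1 (s2): strand 2 crosses over strand 3. Perm now: [1 3 2]
Gen 2 (s2): strand 3 crosses over strand 2. Perm now: [1 2 3]
Gen 3 (s2^-1): strand 2 crosses under strand 3. Perm now: [1 3 2]
Gen 4 (s2^-1): strand 3 crosses under strand 2. Perm now: [1 2 3]

Answer: 1 2 3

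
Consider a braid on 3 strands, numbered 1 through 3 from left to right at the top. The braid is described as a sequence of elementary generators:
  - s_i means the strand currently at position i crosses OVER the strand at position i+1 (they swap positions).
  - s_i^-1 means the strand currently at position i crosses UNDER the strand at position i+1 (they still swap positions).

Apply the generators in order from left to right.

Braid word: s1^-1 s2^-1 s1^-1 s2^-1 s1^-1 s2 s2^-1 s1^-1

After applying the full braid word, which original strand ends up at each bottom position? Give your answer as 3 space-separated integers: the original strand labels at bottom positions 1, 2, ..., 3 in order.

Gen 1 (s1^-1): strand 1 crosses under strand 2. Perm now: [2 1 3]
Gen 2 (s2^-1): strand 1 crosses under strand 3. Perm now: [2 3 1]
Gen 3 (s1^-1): strand 2 crosses under strand 3. Perm now: [3 2 1]
Gen 4 (s2^-1): strand 2 crosses under strand 1. Perm now: [3 1 2]
Gen 5 (s1^-1): strand 3 crosses under strand 1. Perm now: [1 3 2]
Gen 6 (s2): strand 3 crosses over strand 2. Perm now: [1 2 3]
Gen 7 (s2^-1): strand 2 crosses under strand 3. Perm now: [1 3 2]
Gen 8 (s1^-1): strand 1 crosses under strand 3. Perm now: [3 1 2]

Answer: 3 1 2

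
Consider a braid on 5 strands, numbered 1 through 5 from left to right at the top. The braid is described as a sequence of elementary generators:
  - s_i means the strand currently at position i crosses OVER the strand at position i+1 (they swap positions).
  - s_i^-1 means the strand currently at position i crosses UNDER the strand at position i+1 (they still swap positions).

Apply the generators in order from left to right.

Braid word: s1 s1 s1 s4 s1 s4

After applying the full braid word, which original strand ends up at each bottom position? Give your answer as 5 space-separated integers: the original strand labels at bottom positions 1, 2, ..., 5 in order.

Answer: 1 2 3 4 5

Derivation:
Gen 1 (s1): strand 1 crosses over strand 2. Perm now: [2 1 3 4 5]
Gen 2 (s1): strand 2 crosses over strand 1. Perm now: [1 2 3 4 5]
Gen 3 (s1): strand 1 crosses over strand 2. Perm now: [2 1 3 4 5]
Gen 4 (s4): strand 4 crosses over strand 5. Perm now: [2 1 3 5 4]
Gen 5 (s1): strand 2 crosses over strand 1. Perm now: [1 2 3 5 4]
Gen 6 (s4): strand 5 crosses over strand 4. Perm now: [1 2 3 4 5]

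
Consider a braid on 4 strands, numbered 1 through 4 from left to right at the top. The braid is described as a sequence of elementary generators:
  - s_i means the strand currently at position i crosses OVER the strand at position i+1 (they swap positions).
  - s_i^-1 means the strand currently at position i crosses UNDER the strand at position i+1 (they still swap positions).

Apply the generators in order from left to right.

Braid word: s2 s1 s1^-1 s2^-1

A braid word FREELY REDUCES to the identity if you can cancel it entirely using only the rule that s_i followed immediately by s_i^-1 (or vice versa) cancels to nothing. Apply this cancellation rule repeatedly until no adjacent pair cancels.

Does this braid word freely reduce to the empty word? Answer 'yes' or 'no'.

Gen 1 (s2): push. Stack: [s2]
Gen 2 (s1): push. Stack: [s2 s1]
Gen 3 (s1^-1): cancels prior s1. Stack: [s2]
Gen 4 (s2^-1): cancels prior s2. Stack: []
Reduced word: (empty)

Answer: yes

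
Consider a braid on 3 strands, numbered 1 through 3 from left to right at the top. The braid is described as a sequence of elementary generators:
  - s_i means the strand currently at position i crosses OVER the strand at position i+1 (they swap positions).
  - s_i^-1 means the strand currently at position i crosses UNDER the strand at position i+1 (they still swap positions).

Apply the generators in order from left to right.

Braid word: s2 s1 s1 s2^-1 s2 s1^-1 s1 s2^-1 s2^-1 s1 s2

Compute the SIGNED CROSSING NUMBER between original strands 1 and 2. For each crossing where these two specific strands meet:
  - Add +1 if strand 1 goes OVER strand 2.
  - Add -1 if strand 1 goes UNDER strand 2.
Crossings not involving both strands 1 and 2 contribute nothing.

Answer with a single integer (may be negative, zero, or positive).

Answer: 1

Derivation:
Gen 1: crossing 2x3. Both 1&2? no. Sum: 0
Gen 2: crossing 1x3. Both 1&2? no. Sum: 0
Gen 3: crossing 3x1. Both 1&2? no. Sum: 0
Gen 4: crossing 3x2. Both 1&2? no. Sum: 0
Gen 5: crossing 2x3. Both 1&2? no. Sum: 0
Gen 6: crossing 1x3. Both 1&2? no. Sum: 0
Gen 7: crossing 3x1. Both 1&2? no. Sum: 0
Gen 8: crossing 3x2. Both 1&2? no. Sum: 0
Gen 9: crossing 2x3. Both 1&2? no. Sum: 0
Gen 10: crossing 1x3. Both 1&2? no. Sum: 0
Gen 11: 1 over 2. Both 1&2? yes. Contrib: +1. Sum: 1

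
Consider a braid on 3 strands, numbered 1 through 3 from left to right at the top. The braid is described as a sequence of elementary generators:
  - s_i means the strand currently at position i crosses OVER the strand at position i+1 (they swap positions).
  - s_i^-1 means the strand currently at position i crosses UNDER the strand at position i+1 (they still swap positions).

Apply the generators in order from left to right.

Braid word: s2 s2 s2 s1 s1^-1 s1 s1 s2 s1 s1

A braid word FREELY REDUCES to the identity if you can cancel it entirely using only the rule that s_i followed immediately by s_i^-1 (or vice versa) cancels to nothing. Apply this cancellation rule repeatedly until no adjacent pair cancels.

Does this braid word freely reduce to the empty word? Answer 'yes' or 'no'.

Gen 1 (s2): push. Stack: [s2]
Gen 2 (s2): push. Stack: [s2 s2]
Gen 3 (s2): push. Stack: [s2 s2 s2]
Gen 4 (s1): push. Stack: [s2 s2 s2 s1]
Gen 5 (s1^-1): cancels prior s1. Stack: [s2 s2 s2]
Gen 6 (s1): push. Stack: [s2 s2 s2 s1]
Gen 7 (s1): push. Stack: [s2 s2 s2 s1 s1]
Gen 8 (s2): push. Stack: [s2 s2 s2 s1 s1 s2]
Gen 9 (s1): push. Stack: [s2 s2 s2 s1 s1 s2 s1]
Gen 10 (s1): push. Stack: [s2 s2 s2 s1 s1 s2 s1 s1]
Reduced word: s2 s2 s2 s1 s1 s2 s1 s1

Answer: no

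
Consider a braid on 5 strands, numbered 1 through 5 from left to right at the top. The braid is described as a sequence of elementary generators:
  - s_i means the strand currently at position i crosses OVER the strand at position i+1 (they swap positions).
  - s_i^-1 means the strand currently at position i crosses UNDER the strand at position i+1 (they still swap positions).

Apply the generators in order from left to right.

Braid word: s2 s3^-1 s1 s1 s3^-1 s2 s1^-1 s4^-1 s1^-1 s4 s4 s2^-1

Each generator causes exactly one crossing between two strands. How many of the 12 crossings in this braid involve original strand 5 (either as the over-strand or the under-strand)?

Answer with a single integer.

Answer: 3

Derivation:
Gen 1: crossing 2x3. Involves strand 5? no. Count so far: 0
Gen 2: crossing 2x4. Involves strand 5? no. Count so far: 0
Gen 3: crossing 1x3. Involves strand 5? no. Count so far: 0
Gen 4: crossing 3x1. Involves strand 5? no. Count so far: 0
Gen 5: crossing 4x2. Involves strand 5? no. Count so far: 0
Gen 6: crossing 3x2. Involves strand 5? no. Count so far: 0
Gen 7: crossing 1x2. Involves strand 5? no. Count so far: 0
Gen 8: crossing 4x5. Involves strand 5? yes. Count so far: 1
Gen 9: crossing 2x1. Involves strand 5? no. Count so far: 1
Gen 10: crossing 5x4. Involves strand 5? yes. Count so far: 2
Gen 11: crossing 4x5. Involves strand 5? yes. Count so far: 3
Gen 12: crossing 2x3. Involves strand 5? no. Count so far: 3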